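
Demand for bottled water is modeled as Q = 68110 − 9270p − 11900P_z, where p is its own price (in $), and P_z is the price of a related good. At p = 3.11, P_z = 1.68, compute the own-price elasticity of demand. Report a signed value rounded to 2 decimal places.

-1.49

At the given values, Q = 68110 − 9270(3.11) − 11900(1.68) = 19288.3.
∂Q/∂p = −9270.
E = (-9270) × (3.11/19288.3) = -1.4946…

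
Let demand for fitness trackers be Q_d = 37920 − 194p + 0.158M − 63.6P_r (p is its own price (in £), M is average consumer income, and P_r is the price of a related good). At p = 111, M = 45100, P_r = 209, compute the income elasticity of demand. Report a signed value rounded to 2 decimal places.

0.70

At the given values, Q_d = 37920 − 194(111) + 0.158(45100) − 63.6(209) = 10219.4.
∂Q_d/∂M = 0.158.
E = (0.158) × (45100/10219.4) = 0.6972…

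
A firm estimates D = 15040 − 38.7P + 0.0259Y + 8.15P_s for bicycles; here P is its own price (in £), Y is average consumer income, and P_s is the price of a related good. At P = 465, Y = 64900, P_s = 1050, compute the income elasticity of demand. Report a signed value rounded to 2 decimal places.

At the given values, D = 15040 − 38.7(465) + 0.0259(64900) + 8.15(1050) = 7282.91.
∂D/∂Y = 0.0259.
E = (0.0259) × (64900/7282.91) = 0.2308…

0.23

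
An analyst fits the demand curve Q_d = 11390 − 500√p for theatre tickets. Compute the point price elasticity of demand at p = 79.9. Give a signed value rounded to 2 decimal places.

dQ_d/dp = −500/(2√p) = -27.9683. At p = 79.9, Q_d = 6920.66.
Ed = (dQ_d/dp)·(p/Q_d) = (-27.9683) × (79.9/6920.66) = -0.3228…

-0.32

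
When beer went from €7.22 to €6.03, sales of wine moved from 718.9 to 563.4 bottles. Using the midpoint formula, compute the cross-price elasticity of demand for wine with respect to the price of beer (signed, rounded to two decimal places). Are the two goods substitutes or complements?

1.35; substitutes

%ΔQ_{wine} = (563.4 − 718.9)/avg = -155.5/641.15 = -0.242532…
%ΔP_{beer} = (6.03 − 7.22)/avg = -1.19/6.625 = -0.179622…
E_cross = (-155.5/641.15) / (-1.19/6.625) = 1.3502…
E_cross > 0 ⇒ the goods are substitutes.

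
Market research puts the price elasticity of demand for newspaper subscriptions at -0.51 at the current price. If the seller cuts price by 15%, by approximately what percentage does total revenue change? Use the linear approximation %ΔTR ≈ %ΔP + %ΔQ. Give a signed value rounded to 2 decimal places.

-7.35%

%ΔQ ≈ Ed × %ΔP = (-0.51) × (-15%) = +7.6500%
%ΔTR ≈ %ΔP + %ΔQ = (-15%) + (+7.6500%) = -7.3500%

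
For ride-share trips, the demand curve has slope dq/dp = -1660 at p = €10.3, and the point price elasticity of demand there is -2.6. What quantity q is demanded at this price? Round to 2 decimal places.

6576.15

Ed = (dq/dp)·(p/q) ⇒ q = (dq/dp)·p/Ed = (-1660)·10.3/(-2.6) = 6576.1538…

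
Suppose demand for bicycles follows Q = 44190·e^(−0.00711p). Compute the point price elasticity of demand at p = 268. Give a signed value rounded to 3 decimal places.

-1.905

dQ/dp = −0.00711·Q = -46.7363. At p = 268, Q = 6573.32.
Ed = (dQ/dp)·(p/Q) = (-46.7363) × (268/6573.32) = -1.90548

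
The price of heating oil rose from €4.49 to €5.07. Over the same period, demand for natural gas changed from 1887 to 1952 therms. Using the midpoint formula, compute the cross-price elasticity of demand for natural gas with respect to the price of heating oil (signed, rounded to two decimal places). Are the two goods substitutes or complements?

0.28; substitutes

%ΔQ_{natural gas} = (1952 − 1887)/avg = 65/1919.5 = 0.033862…
%ΔP_{heating oil} = (5.07 − 4.49)/avg = 0.58/4.78 = 0.121338…
E_cross = (65/1919.5) / (0.58/4.78) = 0.2790…
E_cross > 0 ⇒ the goods are substitutes.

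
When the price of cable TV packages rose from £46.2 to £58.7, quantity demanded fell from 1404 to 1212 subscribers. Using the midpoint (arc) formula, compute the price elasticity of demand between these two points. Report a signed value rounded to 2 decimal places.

-0.62

%ΔQ = (1212 − 1404) / [(1404 + 1212)/2] = -192/1308 = -0.146788…
%ΔP = (58.7 − 46.2) / [(46.2 + 58.7)/2] = 12.5/52.45 = 0.238322…
Arc Ed = %ΔQ / %ΔP = (-192/1308) / (12.5/52.45) = -0.6159…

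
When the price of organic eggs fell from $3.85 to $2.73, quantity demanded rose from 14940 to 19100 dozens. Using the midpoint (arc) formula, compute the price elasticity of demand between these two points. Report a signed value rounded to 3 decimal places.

%ΔQ = (19100 − 14940) / [(14940 + 19100)/2] = 4160/17020 = 0.244418…
%ΔP = (2.73 − 3.85) / [(3.85 + 2.73)/2] = -1.12/3.29 = -0.340425…
Arc Ed = %ΔQ / %ΔP = (4160/17020) / (-1.12/3.29) = -0.71797…

-0.718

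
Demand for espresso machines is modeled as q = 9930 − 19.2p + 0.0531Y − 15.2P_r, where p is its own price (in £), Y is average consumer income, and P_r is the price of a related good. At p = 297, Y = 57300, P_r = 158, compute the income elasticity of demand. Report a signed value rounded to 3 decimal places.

0.625

At the given values, q = 9930 − 19.2(297) + 0.0531(57300) − 15.2(158) = 4868.63.
∂q/∂Y = 0.0531.
E = (0.0531) × (57300/4868.63) = 0.62494…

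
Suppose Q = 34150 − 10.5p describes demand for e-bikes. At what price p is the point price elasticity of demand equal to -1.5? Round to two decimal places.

1951.43

Ed = −10.5p/(34150 − 10.5p). Set this equal to -1.5:
10.5p = 1.5·(34150 − 10.5p) ⇒ 10.5p(1 + 1.5) = 1.5·34150
p = 1.5·34150 / (10.5·2.5) = 1951.4285…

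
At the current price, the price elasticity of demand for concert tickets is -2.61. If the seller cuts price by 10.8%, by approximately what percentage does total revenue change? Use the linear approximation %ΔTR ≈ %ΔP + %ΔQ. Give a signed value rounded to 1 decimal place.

+17.4%

%ΔQ ≈ Ed × %ΔP = (-2.61) × (-10.8%) = +28.1880%
%ΔTR ≈ %ΔP + %ΔQ = (-10.8%) + (+28.1880%) = +17.3880%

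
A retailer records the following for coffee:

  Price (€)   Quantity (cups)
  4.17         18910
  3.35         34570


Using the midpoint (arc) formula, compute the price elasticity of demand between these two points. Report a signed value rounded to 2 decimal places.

%ΔQ = (34570 − 18910) / [(18910 + 34570)/2] = 15660/26740 = 0.585639…
%ΔP = (3.35 − 4.17) / [(4.17 + 3.35)/2] = -0.82/3.76 = -0.218085…
Arc Ed = %ΔQ / %ΔP = (15660/26740) / (-0.82/3.76) = -2.6853…

-2.69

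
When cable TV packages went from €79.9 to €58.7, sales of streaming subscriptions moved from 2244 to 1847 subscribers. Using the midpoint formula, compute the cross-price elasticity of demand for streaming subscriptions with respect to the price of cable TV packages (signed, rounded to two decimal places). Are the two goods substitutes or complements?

0.63; substitutes

%ΔQ_{streaming subscriptions} = (1847 − 2244)/avg = -397/2045.5 = -0.194084…
%ΔP_{cable TV packages} = (58.7 − 79.9)/avg = -21.2/69.3 = -0.305916…
E_cross = (-397/2045.5) / (-21.2/69.3) = 0.6344…
E_cross > 0 ⇒ the goods are substitutes.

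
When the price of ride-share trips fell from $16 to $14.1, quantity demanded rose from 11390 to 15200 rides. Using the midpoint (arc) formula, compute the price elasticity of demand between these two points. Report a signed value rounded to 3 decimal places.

%ΔQ = (15200 − 11390) / [(11390 + 15200)/2] = 3810/13295 = 0.286573…
%ΔP = (14.1 − 16) / [(16 + 14.1)/2] = -1.9/15.05 = -0.126245…
Arc Ed = %ΔQ / %ΔP = (3810/13295) / (-1.9/15.05) = -2.26996…

-2.270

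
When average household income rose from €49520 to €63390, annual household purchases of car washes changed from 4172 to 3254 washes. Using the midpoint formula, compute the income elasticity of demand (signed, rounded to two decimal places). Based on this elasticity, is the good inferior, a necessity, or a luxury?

%ΔQ = (3254 − 4172)/[( 4172 + 3254)/2] = -918/3713 = -0.247239…
%ΔIncome = (63390 − 49520)/[( 49520 + 63390)/2] = 13870/56455 = 0.245682…
E_income = (-918/3713) / (13870/56455) = -1.0063…
E_income < 0 ⇒ inferior good.

-1.01; inferior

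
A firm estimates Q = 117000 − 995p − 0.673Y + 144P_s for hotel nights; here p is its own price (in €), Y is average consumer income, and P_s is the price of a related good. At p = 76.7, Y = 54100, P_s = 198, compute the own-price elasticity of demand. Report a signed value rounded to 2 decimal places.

At the given values, Q = 117000 − 995(76.7) − 0.673(54100) + 144(198) = 32786.2.
∂Q/∂p = −995.
E = (-995) × (76.7/32786.2) = -2.3277…

-2.33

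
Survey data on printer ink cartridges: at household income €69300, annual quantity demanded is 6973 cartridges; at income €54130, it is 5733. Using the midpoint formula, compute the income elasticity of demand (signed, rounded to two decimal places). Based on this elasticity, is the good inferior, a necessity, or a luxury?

%ΔQ = (5733 − 6973)/[( 6973 + 5733)/2] = -1240/6353 = -0.195183…
%ΔIncome = (54130 − 69300)/[( 69300 + 54130)/2] = -15170/61715 = -0.245807…
E_income = (-1240/6353) / (-15170/61715) = 0.7940…
0 < E_income < 1 ⇒ normal good, necessity.

0.79; necessity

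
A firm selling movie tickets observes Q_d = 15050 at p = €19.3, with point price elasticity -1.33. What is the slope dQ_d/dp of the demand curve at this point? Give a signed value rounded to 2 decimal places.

-1037.12

Ed = (dQ_d/dp)·(p/Q_d) ⇒ dQ_d/dp = Ed·Q_d/p = (-1.33)·15050/19.3 = -1037.1243…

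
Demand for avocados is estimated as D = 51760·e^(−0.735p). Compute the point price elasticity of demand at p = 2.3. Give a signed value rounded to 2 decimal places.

-1.69

dD/dp = −0.735·D = -7016.28. At p = 2.3, D = 9545.96.
Ed = (dD/dp)·(p/D) = (-7016.28) × (2.3/9545.96) = -1.6905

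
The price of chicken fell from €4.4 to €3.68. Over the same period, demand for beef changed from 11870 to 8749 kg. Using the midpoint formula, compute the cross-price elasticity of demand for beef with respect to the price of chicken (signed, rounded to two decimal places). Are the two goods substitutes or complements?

1.70; substitutes

%ΔQ_{beef} = (8749 − 11870)/avg = -3121/10309.5 = -0.302730…
%ΔP_{chicken} = (3.68 − 4.4)/avg = -0.72/4.04 = -0.178217…
E_cross = (-3121/10309.5) / (-0.72/4.04) = 1.6986…
E_cross > 0 ⇒ the goods are substitutes.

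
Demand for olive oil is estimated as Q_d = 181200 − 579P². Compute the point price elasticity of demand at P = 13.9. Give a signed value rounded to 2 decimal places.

dQ_d/dP = −2·579·P = -16096.2. At P = 13.9, Q_d = 69331.41.
Ed = (dQ_d/dP)·(P/Q_d) = (-16096.2) × (13.9/69331.41) = -3.2270…

-3.23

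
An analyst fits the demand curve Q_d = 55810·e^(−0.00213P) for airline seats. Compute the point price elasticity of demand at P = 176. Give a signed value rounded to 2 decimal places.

dQ_d/dP = −0.00213·Q_d = -81.7115. At P = 176, Q_d = 38362.2.
Ed = (dQ_d/dP)·(P/Q_d) = (-81.7115) × (176/38362.2) = -0.3748…

-0.37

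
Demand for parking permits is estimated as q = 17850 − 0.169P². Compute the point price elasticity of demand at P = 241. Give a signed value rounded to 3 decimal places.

dq/dP = −2·0.169·P = -81.458. At P = 241, q = 8034.311.
Ed = (dq/dP)·(P/q) = (-81.458) × (241/8034.311) = -2.44344…

-2.443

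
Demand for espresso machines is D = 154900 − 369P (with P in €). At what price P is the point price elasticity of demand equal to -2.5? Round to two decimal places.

299.85

Ed = −369P/(154900 − 369P). Set this equal to -2.5:
369P = 2.5·(154900 − 369P) ⇒ 369P(1 + 2.5) = 2.5·154900
P = 2.5·154900 / (369·3.5) = 299.8451…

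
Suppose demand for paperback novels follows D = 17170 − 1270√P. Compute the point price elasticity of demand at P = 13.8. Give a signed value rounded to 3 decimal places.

-0.189

dD/dP = −1270/(2√P) = -170.936. At P = 13.8, D = 12452.2.
Ed = (dD/dP)·(P/D) = (-170.936) × (13.8/12452.2) = -0.18943…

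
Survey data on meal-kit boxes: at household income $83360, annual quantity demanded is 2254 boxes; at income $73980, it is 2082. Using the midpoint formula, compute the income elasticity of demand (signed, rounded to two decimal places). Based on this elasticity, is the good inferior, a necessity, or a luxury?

0.67; necessity

%ΔQ = (2082 − 2254)/[( 2254 + 2082)/2] = -172/2168 = -0.079335…
%ΔIncome = (73980 − 83360)/[( 83360 + 73980)/2] = -9380/78670 = -0.119232…
E_income = (-172/2168) / (-9380/78670) = 0.6653…
0 < E_income < 1 ⇒ normal good, necessity.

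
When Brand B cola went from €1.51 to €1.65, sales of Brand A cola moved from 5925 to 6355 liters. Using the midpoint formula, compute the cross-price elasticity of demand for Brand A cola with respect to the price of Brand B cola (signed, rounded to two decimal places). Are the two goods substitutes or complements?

%ΔQ_{Brand A cola} = (6355 − 5925)/avg = 430/6140 = 0.070032…
%ΔP_{Brand B cola} = (1.65 − 1.51)/avg = 0.14/1.58 = 0.088607…
E_cross = (430/6140) / (0.14/1.58) = 0.7903…
E_cross > 0 ⇒ the goods are substitutes.

0.79; substitutes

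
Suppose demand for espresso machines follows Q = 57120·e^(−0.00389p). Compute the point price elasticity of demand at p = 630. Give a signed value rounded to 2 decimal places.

-2.45

dQ/dp = −0.00389·Q = -19.1607. At p = 630, Q = 4925.64.
Ed = (dQ/dp)·(p/Q) = (-19.1607) × (630/4925.64) = -2.4507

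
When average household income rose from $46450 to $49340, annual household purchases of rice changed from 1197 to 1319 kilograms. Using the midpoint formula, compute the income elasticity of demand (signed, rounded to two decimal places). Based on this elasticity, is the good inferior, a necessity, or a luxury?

%ΔQ = (1319 − 1197)/[( 1197 + 1319)/2] = 122/1258 = 0.096979…
%ΔIncome = (49340 − 46450)/[( 46450 + 49340)/2] = 2890/47895 = 0.060340…
E_income = (122/1258) / (2890/47895) = 1.6072…
E_income > 1 ⇒ normal good, luxury.

1.61; luxury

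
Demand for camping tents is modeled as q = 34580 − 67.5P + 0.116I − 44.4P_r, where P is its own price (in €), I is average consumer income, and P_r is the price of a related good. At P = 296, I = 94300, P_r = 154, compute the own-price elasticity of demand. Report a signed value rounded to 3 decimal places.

-1.068

At the given values, q = 34580 − 67.5(296) + 0.116(94300) − 44.4(154) = 18701.2.
∂q/∂P = −67.5.
E = (-67.5) × (296/18701.2) = -1.06838…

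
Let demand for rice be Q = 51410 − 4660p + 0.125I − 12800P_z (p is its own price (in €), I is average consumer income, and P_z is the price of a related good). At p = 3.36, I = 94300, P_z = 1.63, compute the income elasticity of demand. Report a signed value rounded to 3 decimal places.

0.442

At the given values, Q = 51410 − 4660(3.36) + 0.125(94300) − 12800(1.63) = 26675.9.
∂Q/∂I = 0.125.
E = (0.125) × (94300/26675.9) = 0.44187…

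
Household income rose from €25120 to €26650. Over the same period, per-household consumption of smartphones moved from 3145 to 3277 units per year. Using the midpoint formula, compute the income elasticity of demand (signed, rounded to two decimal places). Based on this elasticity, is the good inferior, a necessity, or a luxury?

%ΔQ = (3277 − 3145)/[( 3145 + 3277)/2] = 132/3211 = 0.041108…
%ΔIncome = (26650 − 25120)/[( 25120 + 26650)/2] = 1530/25885 = 0.059107…
E_income = (132/3211) / (1530/25885) = 0.6954…
0 < E_income < 1 ⇒ normal good, necessity.

0.70; necessity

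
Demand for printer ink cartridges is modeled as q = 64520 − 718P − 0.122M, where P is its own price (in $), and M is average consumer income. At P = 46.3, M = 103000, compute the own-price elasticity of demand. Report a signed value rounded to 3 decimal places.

At the given values, q = 64520 − 718(46.3) − 0.122(103000) = 18710.6.
∂q/∂P = −718.
E = (-718) × (46.3/18710.6) = -1.77671…

-1.777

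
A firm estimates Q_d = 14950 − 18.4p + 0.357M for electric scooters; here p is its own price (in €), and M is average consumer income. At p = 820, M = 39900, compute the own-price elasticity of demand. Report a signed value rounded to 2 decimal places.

-1.07

At the given values, Q_d = 14950 − 18.4(820) + 0.357(39900) = 14106.3.
∂Q_d/∂p = −18.4.
E = (-18.4) × (820/14106.3) = -1.0695…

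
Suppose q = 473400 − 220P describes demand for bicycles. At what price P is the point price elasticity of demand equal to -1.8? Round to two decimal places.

Ed = −220P/(473400 − 220P). Set this equal to -1.8:
220P = 1.8·(473400 − 220P) ⇒ 220P(1 + 1.8) = 1.8·473400
P = 1.8·473400 / (220·2.8) = 1383.3116…

1383.31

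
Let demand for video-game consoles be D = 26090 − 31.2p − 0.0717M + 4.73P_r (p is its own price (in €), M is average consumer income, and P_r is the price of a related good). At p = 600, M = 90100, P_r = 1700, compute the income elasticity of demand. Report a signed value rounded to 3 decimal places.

-0.722

At the given values, D = 26090 − 31.2(600) − 0.0717(90100) + 4.73(1700) = 8950.83.
∂D/∂M = -0.0717.
E = (-0.0717) × (90100/8950.83) = -0.72173…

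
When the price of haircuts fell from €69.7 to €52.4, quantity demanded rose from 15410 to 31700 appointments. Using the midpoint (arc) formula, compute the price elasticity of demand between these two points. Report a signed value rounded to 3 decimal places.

%ΔQ = (31700 − 15410) / [(15410 + 31700)/2] = 16290/23555 = 0.691572…
%ΔP = (52.4 − 69.7) / [(69.7 + 52.4)/2] = -17.3/61.05 = -0.283374…
Arc Ed = %ΔQ / %ΔP = (16290/23555) / (-17.3/61.05) = -2.44049…

-2.440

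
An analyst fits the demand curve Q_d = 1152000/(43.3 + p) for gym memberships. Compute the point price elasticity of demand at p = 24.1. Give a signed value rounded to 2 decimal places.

-0.36

dQ_d/dp = −1152000/(43.3 + p)² = -253.59. At p = 24.1, Q_d = 17092.
Ed = (dQ_d/dp)·(p/Q_d) = (-253.59) × (24.1/17092) = -0.3575…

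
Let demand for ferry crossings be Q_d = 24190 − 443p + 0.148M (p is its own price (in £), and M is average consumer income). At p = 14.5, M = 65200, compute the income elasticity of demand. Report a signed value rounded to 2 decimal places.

0.35

At the given values, Q_d = 24190 − 443(14.5) + 0.148(65200) = 27416.1.
∂Q_d/∂M = 0.148.
E = (0.148) × (65200/27416.1) = 0.3519…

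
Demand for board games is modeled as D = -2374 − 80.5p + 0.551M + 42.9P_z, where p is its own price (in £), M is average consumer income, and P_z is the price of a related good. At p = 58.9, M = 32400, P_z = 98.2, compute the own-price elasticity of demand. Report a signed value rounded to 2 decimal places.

At the given values, D = -2374 − 80.5(58.9) + 0.551(32400) + 42.9(98.2) = 14949.73.
∂D/∂p = −80.5.
E = (-80.5) × (58.9/14949.73) = -0.3171…

-0.32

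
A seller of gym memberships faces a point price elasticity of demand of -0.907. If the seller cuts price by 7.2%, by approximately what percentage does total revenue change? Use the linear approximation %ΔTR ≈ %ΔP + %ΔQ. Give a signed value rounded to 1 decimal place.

-0.7%

%ΔQ ≈ Ed × %ΔP = (-0.907) × (-7.2%) = +6.5304%
%ΔTR ≈ %ΔP + %ΔQ = (-7.2%) + (+6.5304%) = -0.6696%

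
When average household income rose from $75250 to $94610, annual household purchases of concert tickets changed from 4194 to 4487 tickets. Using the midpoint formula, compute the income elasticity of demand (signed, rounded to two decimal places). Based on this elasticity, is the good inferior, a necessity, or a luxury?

%ΔQ = (4487 − 4194)/[( 4194 + 4487)/2] = 293/4340.5 = 0.067503…
%ΔIncome = (94610 − 75250)/[( 75250 + 94610)/2] = 19360/84930 = 0.227952…
E_income = (293/4340.5) / (19360/84930) = 0.2961…
0 < E_income < 1 ⇒ normal good, necessity.

0.30; necessity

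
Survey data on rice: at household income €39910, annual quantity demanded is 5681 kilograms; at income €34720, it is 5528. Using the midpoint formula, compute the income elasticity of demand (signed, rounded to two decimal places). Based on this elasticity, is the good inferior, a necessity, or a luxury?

0.20; necessity

%ΔQ = (5528 − 5681)/[( 5681 + 5528)/2] = -153/5604.5 = -0.027299…
%ΔIncome = (34720 − 39910)/[( 39910 + 34720)/2] = -5190/37315 = -0.139086…
E_income = (-153/5604.5) / (-5190/37315) = 0.1962…
0 < E_income < 1 ⇒ normal good, necessity.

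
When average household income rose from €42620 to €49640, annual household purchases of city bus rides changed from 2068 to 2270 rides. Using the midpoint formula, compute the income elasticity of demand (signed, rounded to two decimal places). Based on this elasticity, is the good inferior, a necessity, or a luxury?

%ΔQ = (2270 − 2068)/[( 2068 + 2270)/2] = 202/2169 = 0.093130…
%ΔIncome = (49640 − 42620)/[( 42620 + 49640)/2] = 7020/46130 = 0.152178…
E_income = (202/2169) / (7020/46130) = 0.6119…
0 < E_income < 1 ⇒ normal good, necessity.

0.61; necessity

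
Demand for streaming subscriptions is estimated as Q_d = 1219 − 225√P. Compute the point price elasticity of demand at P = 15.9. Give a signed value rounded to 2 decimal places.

dQ_d/dP = −225/(2√P) = -28.2133. At P = 15.9, Q_d = 321.817.
Ed = (dQ_d/dP)·(P/Q_d) = (-28.2133) × (15.9/321.817) = -1.3939…

-1.39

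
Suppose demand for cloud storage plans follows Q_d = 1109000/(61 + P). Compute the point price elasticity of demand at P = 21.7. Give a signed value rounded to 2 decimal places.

-0.26

dQ_d/dP = −1109000/(61 + P)² = -162.151. At P = 21.7, Q_d = 13409.9.
Ed = (dQ_d/dP)·(P/Q_d) = (-162.151) × (21.7/13409.9) = -0.2623…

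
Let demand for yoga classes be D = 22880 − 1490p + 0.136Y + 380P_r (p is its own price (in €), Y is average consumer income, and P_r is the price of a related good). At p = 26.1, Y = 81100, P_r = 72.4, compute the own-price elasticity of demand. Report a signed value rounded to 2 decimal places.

At the given values, D = 22880 − 1490(26.1) + 0.136(81100) + 380(72.4) = 22532.6.
∂D/∂p = −1490.
E = (-1490) × (26.1/22532.6) = -1.7258…

-1.73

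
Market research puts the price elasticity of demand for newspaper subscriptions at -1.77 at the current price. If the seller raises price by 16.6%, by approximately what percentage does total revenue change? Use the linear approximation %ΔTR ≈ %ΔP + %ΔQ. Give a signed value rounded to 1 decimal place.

%ΔQ ≈ Ed × %ΔP = (-1.77) × (+16.6%) = -29.3820%
%ΔTR ≈ %ΔP + %ΔQ = (+16.6%) + (-29.3820%) = -12.7820%

-12.8%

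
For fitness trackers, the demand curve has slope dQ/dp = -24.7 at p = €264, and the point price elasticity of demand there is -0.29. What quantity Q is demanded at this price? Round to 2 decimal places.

22485.52

Ed = (dQ/dp)·(p/Q) ⇒ Q = (dQ/dp)·p/Ed = (-24.7)·264/(-0.29) = 22485.5172…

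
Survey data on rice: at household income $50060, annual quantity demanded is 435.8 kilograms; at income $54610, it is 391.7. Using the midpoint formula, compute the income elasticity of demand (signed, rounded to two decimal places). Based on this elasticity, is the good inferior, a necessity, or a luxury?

%ΔQ = (391.7 − 435.8)/[( 435.8 + 391.7)/2] = -44.1/413.75 = -0.106586…
%ΔIncome = (54610 − 50060)/[( 50060 + 54610)/2] = 4550/52335 = 0.086939…
E_income = (-44.1/413.75) / (4550/52335) = -1.2259…
E_income < 0 ⇒ inferior good.

-1.23; inferior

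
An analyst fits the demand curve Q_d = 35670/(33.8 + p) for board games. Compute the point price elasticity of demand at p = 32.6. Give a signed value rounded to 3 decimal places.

dQ_d/dp = −35670/(33.8 + p)² = -8.09034. At p = 32.6, Q_d = 537.199.
Ed = (dQ_d/dp)·(p/Q_d) = (-8.09034) × (32.6/537.199) = -0.49096…

-0.491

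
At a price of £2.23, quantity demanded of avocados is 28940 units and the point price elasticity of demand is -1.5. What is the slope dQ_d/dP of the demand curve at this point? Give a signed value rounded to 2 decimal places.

-19466.37

Ed = (dQ_d/dP)·(P/Q_d) ⇒ dQ_d/dP = Ed·Q_d/P = (-1.5)·28940/2.23 = -19466.3677…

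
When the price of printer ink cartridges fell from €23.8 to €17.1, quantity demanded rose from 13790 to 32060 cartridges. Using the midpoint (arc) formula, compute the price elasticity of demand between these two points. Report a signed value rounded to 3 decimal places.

-2.432

%ΔQ = (32060 − 13790) / [(13790 + 32060)/2] = 18270/22925 = 0.796946…
%ΔP = (17.1 − 23.8) / [(23.8 + 17.1)/2] = -6.7/20.45 = -0.327628…
Arc Ed = %ΔQ / %ΔP = (18270/22925) / (-6.7/20.45) = -2.43247…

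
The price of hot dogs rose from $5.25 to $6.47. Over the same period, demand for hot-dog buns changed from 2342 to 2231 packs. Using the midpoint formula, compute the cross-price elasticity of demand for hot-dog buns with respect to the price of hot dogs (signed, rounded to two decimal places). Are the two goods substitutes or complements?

%ΔQ_{hot-dog buns} = (2231 − 2342)/avg = -111/2286.5 = -0.048545…
%ΔP_{hot dogs} = (6.47 − 5.25)/avg = 1.22/5.86 = 0.208191…
E_cross = (-111/2286.5) / (1.22/5.86) = -0.2331…
E_cross < 0 ⇒ the goods are complements.

-0.23; complements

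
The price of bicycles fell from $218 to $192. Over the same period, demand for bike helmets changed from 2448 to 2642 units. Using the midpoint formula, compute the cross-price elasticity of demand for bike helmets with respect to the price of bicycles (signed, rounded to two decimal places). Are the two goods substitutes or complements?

%ΔQ_{bike helmets} = (2642 − 2448)/avg = 194/2545 = 0.076227…
%ΔP_{bicycles} = (192 − 218)/avg = -26/205 = -0.126829…
E_cross = (194/2545) / (-26/205) = -0.6010…
E_cross < 0 ⇒ the goods are complements.

-0.60; complements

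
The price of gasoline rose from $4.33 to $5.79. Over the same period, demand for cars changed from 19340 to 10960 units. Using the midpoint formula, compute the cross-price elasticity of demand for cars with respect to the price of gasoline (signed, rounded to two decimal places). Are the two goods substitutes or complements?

%ΔQ_{cars} = (10960 − 19340)/avg = -8380/15150 = -0.553135…
%ΔP_{gasoline} = (5.79 − 4.33)/avg = 1.46/5.06 = 0.288537…
E_cross = (-8380/15150) / (1.46/5.06) = -1.9170…
E_cross < 0 ⇒ the goods are complements.

-1.92; complements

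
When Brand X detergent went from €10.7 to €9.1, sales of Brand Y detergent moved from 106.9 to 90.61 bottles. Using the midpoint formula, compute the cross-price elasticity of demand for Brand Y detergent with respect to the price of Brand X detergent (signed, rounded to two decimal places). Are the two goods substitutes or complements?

1.02; substitutes

%ΔQ_{Brand Y detergent} = (90.61 − 106.9)/avg = -16.29/98.755 = -0.164953…
%ΔP_{Brand X detergent} = (9.1 − 10.7)/avg = -1.6/9.9 = -0.161616…
E_cross = (-16.29/98.755) / (-1.6/9.9) = 1.0206…
E_cross > 0 ⇒ the goods are substitutes.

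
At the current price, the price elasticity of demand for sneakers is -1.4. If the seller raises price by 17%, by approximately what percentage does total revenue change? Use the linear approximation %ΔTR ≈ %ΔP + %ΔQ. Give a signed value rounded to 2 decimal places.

-6.80%

%ΔQ ≈ Ed × %ΔP = (-1.4) × (+17%) = -23.8000%
%ΔTR ≈ %ΔP + %ΔQ = (+17%) + (-23.8000%) = -6.8000%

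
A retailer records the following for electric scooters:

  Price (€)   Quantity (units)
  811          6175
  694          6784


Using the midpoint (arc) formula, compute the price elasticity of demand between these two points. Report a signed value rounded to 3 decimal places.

%ΔQ = (6784 − 6175) / [(6175 + 6784)/2] = 609/6479.5 = 0.093988…
%ΔP = (694 − 811) / [(811 + 694)/2] = -117/752.5 = -0.155481…
Arc Ed = %ΔQ / %ΔP = (609/6479.5) / (-117/752.5) = -0.60450…

-0.605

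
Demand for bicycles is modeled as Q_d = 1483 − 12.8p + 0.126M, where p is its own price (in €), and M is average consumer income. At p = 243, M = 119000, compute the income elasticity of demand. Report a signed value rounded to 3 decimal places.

1.122

At the given values, Q_d = 1483 − 12.8(243) + 0.126(119000) = 13366.6.
∂Q_d/∂M = 0.126.
E = (0.126) × (119000/13366.6) = 1.12175…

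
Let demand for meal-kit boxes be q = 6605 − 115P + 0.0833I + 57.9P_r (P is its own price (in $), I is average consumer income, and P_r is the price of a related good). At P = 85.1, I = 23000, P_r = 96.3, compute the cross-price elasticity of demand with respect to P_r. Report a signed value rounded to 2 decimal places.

At the given values, q = 6605 − 115(85.1) + 0.0833(23000) + 57.9(96.3) = 4310.17.
∂q/∂P_r = 57.9.
E = (57.9) × (96.3/4310.17) = 1.2936…

1.29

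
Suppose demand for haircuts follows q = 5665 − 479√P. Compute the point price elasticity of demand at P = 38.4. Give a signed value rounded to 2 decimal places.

dq/dP = −479/(2√P) = -38.6491. At P = 38.4, q = 2696.75.
Ed = (dq/dP)·(P/q) = (-38.6491) × (38.4/2696.75) = -0.5503…

-0.55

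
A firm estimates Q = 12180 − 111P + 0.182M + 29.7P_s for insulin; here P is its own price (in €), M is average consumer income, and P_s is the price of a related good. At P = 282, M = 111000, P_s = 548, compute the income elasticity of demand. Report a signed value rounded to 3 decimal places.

At the given values, Q = 12180 − 111(282) + 0.182(111000) + 29.7(548) = 17355.6.
∂Q/∂M = 0.182.
E = (0.182) × (111000/17355.6) = 1.16400…

1.164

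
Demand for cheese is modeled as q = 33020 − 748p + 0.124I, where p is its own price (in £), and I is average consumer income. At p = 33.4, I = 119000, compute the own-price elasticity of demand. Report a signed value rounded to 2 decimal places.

At the given values, q = 33020 − 748(33.4) + 0.124(119000) = 22792.8.
∂q/∂p = −748.
E = (-748) × (33.4/22792.8) = -1.0961…

-1.10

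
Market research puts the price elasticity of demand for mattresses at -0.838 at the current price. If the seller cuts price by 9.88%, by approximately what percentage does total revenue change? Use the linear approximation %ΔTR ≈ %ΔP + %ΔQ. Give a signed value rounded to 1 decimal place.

-1.6%

%ΔQ ≈ Ed × %ΔP = (-0.838) × (-9.88%) = +8.2794%
%ΔTR ≈ %ΔP + %ΔQ = (-9.88%) + (+8.2794%) = -1.6006%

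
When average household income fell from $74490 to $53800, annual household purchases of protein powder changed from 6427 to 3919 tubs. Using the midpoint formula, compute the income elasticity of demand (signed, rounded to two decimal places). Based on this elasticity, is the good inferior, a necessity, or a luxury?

%ΔQ = (3919 − 6427)/[( 6427 + 3919)/2] = -2508/5173 = -0.484825…
%ΔIncome = (53800 − 74490)/[( 74490 + 53800)/2] = -20690/64145 = -0.322550…
E_income = (-2508/5173) / (-20690/64145) = 1.5030…
E_income > 1 ⇒ normal good, luxury.

1.50; luxury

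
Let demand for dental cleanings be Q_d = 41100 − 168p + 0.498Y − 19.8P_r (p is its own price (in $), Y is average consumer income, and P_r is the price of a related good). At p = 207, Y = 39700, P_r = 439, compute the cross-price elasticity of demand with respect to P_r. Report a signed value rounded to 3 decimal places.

-0.499

At the given values, Q_d = 41100 − 168(207) + 0.498(39700) − 19.8(439) = 17402.4.
∂Q_d/∂P_r = -19.8.
E = (-19.8) × (439/17402.4) = -0.49948…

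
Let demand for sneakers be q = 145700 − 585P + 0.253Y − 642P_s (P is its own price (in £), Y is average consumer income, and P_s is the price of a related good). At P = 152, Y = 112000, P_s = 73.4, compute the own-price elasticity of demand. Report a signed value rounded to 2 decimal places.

-2.34

At the given values, q = 145700 − 585(152) + 0.253(112000) − 642(73.4) = 37993.2.
∂q/∂P = −585.
E = (-585) × (152/37993.2) = -2.3404…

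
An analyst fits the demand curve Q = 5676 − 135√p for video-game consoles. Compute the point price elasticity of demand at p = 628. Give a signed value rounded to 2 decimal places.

dQ/dp = −135/(2√p) = -2.69354. At p = 628, Q = 2292.91.
Ed = (dQ/dp)·(p/Q) = (-2.69354) × (628/2292.91) = -0.7377…

-0.74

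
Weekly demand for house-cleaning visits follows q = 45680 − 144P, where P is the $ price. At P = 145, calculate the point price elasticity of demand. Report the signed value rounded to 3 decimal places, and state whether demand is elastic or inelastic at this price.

-0.842; inelastic

dq/dP = −144. At P = 145, q = 45680 − 144(145) = 24800.
Ed = (dq/dP)·(P/q) = −144 × (145/24800) = -0.84193…
|Ed| = 0.842 < 1, so demand is inelastic.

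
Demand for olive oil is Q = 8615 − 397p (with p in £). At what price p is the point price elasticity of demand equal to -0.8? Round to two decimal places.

9.64

Ed = −397p/(8615 − 397p). Set this equal to -0.8:
397p = 0.8·(8615 − 397p) ⇒ 397p(1 + 0.8) = 0.8·8615
p = 0.8·8615 / (397·1.8) = 9.6445…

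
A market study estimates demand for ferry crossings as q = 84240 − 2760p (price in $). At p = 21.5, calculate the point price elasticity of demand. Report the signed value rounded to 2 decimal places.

-2.38

dq/dp = −2760. At p = 21.5, q = 84240 − 2760(21.5) = 24900.
Ed = (dq/dp)·(p/q) = −2760 × (21.5/24900) = -2.3831…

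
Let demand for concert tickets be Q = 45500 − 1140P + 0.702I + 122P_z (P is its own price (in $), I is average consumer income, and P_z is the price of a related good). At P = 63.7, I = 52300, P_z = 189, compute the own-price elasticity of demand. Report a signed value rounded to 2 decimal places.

-2.22

At the given values, Q = 45500 − 1140(63.7) + 0.702(52300) + 122(189) = 32654.6.
∂Q/∂P = −1140.
E = (-1140) × (63.7/32654.6) = -2.2238…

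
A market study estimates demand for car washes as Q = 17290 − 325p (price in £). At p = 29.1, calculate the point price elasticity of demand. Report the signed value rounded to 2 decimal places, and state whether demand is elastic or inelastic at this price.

-1.21; elastic

dQ/dp = −325. At p = 29.1, Q = 17290 − 325(29.1) = 7832.5.
Ed = (dQ/dp)·(p/Q) = −325 × (29.1/7832.5) = -1.2074…
|Ed| = 1.21 > 1, so demand is elastic.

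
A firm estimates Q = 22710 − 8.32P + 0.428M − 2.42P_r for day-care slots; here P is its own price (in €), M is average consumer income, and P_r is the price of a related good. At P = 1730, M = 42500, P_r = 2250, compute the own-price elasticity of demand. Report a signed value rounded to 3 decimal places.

-0.683

At the given values, Q = 22710 − 8.32(1730) + 0.428(42500) − 2.42(2250) = 21061.4.
∂Q/∂P = −8.32.
E = (-8.32) × (1730/21061.4) = -0.68341…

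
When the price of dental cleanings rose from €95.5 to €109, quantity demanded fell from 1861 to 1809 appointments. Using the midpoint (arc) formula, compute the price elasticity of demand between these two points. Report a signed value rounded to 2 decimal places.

%ΔQ = (1809 − 1861) / [(1861 + 1809)/2] = -52/1835 = -0.028337…
%ΔP = (109 − 95.5) / [(95.5 + 109)/2] = 13.5/102.25 = 0.132029…
Arc Ed = %ΔQ / %ΔP = (-52/1835) / (13.5/102.25) = -0.2146…

-0.21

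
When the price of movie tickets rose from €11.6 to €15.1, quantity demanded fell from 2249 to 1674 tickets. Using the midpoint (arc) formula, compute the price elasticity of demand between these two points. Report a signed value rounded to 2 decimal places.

-1.12

%ΔQ = (1674 − 2249) / [(2249 + 1674)/2] = -575/1961.5 = -0.293143…
%ΔP = (15.1 − 11.6) / [(11.6 + 15.1)/2] = 3.5/13.35 = 0.262172…
Arc Ed = %ΔQ / %ΔP = (-575/1961.5) / (3.5/13.35) = -1.1181…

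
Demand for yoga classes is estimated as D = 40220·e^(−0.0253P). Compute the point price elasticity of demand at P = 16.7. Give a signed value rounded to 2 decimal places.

-0.42

dD/dP = −0.0253·D = -666.912. At P = 16.7, D = 26360.2.
Ed = (dD/dP)·(P/D) = (-666.912) × (16.7/26360.2) = -0.4225…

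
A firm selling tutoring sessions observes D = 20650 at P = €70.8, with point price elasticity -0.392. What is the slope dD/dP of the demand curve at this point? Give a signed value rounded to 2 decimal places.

Ed = (dD/dP)·(P/D) ⇒ dD/dP = Ed·D/P = (-0.392)·20650/70.8 = -114.3333…

-114.33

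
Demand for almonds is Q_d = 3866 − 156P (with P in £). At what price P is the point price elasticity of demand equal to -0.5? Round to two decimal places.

Ed = −156P/(3866 − 156P). Set this equal to -0.5:
156P = 0.5·(3866 − 156P) ⇒ 156P(1 + 0.5) = 0.5·3866
P = 0.5·3866 / (156·1.5) = 8.2606…

8.26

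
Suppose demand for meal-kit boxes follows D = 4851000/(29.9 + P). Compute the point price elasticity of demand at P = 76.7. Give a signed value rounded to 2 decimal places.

-0.72

dD/dP = −4851000/(29.9 + P)² = -426.891. At P = 76.7, D = 45506.6.
Ed = (dD/dP)·(P/D) = (-426.891) × (76.7/45506.6) = -0.7195…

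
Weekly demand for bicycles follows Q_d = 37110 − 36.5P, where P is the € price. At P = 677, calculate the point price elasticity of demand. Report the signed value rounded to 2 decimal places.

-1.99

dQ_d/dP = −36.5. At P = 677, Q_d = 37110 − 36.5(677) = 12399.5.
Ed = (dQ_d/dP)·(P/Q_d) = −36.5 × (677/12399.5) = -1.9928…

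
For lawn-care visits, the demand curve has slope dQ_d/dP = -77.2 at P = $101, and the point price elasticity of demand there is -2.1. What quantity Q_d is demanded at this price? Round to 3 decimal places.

Ed = (dQ_d/dP)·(P/Q_d) ⇒ Q_d = (dQ_d/dP)·P/Ed = (-77.2)·101/(-2.1) = 3712.95238…

3712.952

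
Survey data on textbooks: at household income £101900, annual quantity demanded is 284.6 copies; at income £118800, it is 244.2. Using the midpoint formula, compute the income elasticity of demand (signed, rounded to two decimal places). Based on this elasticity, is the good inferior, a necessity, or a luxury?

-1.00; inferior

%ΔQ = (244.2 − 284.6)/[( 284.6 + 244.2)/2] = -40.4/264.4 = -0.152798…
%ΔIncome = (118800 − 101900)/[( 101900 + 118800)/2] = 16900/110350 = 0.153149…
E_income = (-40.4/264.4) / (16900/110350) = -0.9977…
E_income < 0 ⇒ inferior good.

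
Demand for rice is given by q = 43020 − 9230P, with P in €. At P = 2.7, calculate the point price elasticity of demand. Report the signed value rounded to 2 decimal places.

dq/dP = −9230. At P = 2.7, q = 43020 − 9230(2.7) = 18099.
Ed = (dq/dP)·(P/q) = −9230 × (2.7/18099) = -1.3769…

-1.38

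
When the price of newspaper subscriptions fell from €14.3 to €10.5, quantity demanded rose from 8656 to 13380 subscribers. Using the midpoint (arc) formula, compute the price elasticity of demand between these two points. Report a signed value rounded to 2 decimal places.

-1.40

%ΔQ = (13380 − 8656) / [(8656 + 13380)/2] = 4724/11018 = 0.428752…
%ΔP = (10.5 − 14.3) / [(14.3 + 10.5)/2] = -3.8/12.4 = -0.306451…
Arc Ed = %ΔQ / %ΔP = (4724/11018) / (-3.8/12.4) = -1.3990…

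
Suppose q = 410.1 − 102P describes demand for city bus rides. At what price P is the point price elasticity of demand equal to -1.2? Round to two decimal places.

2.19

Ed = −102P/(410.1 − 102P). Set this equal to -1.2:
102P = 1.2·(410.1 − 102P) ⇒ 102P(1 + 1.2) = 1.2·410.1
P = 1.2·410.1 / (102·2.2) = 2.1930…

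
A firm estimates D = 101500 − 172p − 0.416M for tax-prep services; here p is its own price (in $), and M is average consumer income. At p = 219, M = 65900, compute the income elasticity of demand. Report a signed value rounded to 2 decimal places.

-0.75

At the given values, D = 101500 − 172(219) − 0.416(65900) = 36417.6.
∂D/∂M = -0.416.
E = (-0.416) × (65900/36417.6) = -0.7527…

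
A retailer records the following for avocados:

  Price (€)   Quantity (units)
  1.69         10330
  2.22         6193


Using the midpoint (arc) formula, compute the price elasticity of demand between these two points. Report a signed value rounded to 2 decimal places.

%ΔQ = (6193 − 10330) / [(10330 + 6193)/2] = -4137/8261.5 = -0.500756…
%ΔP = (2.22 − 1.69) / [(1.69 + 2.22)/2] = 0.53/1.955 = 0.271099…
Arc Ed = %ΔQ / %ΔP = (-4137/8261.5) / (0.53/1.955) = -1.8471…

-1.85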